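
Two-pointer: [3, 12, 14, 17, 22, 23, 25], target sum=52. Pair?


Two pointers: lo=0, hi=6
No pair sums to 52


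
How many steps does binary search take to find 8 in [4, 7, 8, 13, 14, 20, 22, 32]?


Search for 8:
[0,7] mid=3 arr[3]=13
[0,2] mid=1 arr[1]=7
[2,2] mid=2 arr[2]=8
Total: 3 comparisons


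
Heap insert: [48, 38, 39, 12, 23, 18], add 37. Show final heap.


Append 37: [48, 38, 39, 12, 23, 18, 37]
Bubble up: no swaps needed
Result: [48, 38, 39, 12, 23, 18, 37]


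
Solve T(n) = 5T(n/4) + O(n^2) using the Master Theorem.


a=5, b=4, c=2. log_4(5)=1.161 < c=2. Case 3: O(n^c) = O(n^2)
Complexity: O(n^2)


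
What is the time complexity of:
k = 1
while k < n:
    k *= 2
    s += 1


Per nesting level: O(log n) = O(log n)
Complexity: O(log n)


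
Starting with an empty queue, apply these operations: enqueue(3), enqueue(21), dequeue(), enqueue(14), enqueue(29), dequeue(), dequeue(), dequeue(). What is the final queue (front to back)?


enqueue(3) -> [3]
enqueue(21) -> [3, 21]
dequeue() returns 3 -> [21]
enqueue(14) -> [21, 14]
enqueue(29) -> [21, 14, 29]
dequeue() returns 21 -> [14, 29]
dequeue() returns 14 -> [29]
dequeue() returns 29 -> []
Final queue (front to back): []


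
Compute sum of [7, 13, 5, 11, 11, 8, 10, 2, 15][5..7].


Prefix sums: [0, 7, 20, 25, 36, 47, 55, 65, 67, 82]
Sum[5..7] = prefix[8] - prefix[5] = 67 - 47 = 20


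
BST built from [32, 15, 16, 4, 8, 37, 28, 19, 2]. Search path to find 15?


BST root = 32
Search for 15: compare at each node
Path: [32, 15]


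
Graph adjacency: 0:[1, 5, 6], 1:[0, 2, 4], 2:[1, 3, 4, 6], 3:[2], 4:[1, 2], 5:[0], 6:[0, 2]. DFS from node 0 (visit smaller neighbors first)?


DFS stack-based: start with [0]
Visit order: [0, 1, 2, 3, 4, 6, 5]


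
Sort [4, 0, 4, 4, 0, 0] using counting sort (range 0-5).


Count array: [3, 0, 0, 0, 3, 0]
Reconstruct: [0, 0, 0, 4, 4, 4]


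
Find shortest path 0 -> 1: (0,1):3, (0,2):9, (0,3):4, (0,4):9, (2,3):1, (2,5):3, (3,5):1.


Dijkstra from 0:
Distances: {0: 0, 1: 3, 2: 5, 3: 4, 4: 9, 5: 5}
Shortest distance to 1 = 3, path = [0, 1]


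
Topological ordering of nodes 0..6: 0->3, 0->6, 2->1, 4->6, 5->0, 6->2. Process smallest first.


Kahn's algorithm, process smallest node first
Order: [4, 5, 0, 3, 6, 2, 1]


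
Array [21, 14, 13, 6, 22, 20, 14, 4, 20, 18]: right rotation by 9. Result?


Right rotate by 9: [14, 13, 6, 22, 20, 14, 4, 20, 18, 21]


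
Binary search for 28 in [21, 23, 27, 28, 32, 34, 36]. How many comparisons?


Search for 28:
[0,6] mid=3 arr[3]=28
Total: 1 comparisons


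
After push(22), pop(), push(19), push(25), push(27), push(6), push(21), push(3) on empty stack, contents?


push(22) -> [22]
pop() returns 22 -> []
push(19) -> [19]
push(25) -> [19, 25]
push(27) -> [19, 25, 27]
push(6) -> [19, 25, 27, 6]
push(21) -> [19, 25, 27, 6, 21]
push(3) -> [19, 25, 27, 6, 21, 3]
Final stack (bottom to top): [19, 25, 27, 6, 21, 3]


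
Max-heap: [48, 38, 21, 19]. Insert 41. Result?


Append 41: [48, 38, 21, 19, 41]
Bubble up: swap idx 4(41) with idx 1(38)
Result: [48, 41, 21, 19, 38]


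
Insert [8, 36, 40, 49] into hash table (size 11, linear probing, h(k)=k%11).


Insertions: 8->slot 8; 36->slot 3; 40->slot 7; 49->slot 5
Table: [None, None, None, 36, None, 49, None, 40, 8, None, None]


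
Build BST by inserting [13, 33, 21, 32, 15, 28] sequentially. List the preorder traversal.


Root = 13; build tree by BST insertion.
Preorder traversal: [13, 33, 21, 15, 32, 28]


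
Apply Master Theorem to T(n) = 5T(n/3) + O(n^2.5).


a=5, b=3, c=2.5. log_3(5)=1.465 < c=2.5. Case 3: O(n^c) = O(n^2.500)
Complexity: O(n^2.500)


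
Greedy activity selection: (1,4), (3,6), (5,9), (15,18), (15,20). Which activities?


Greedy: pick earliest-ending, then skip overlaps.
Selected (3 activities): [(1, 4), (5, 9), (15, 18)]


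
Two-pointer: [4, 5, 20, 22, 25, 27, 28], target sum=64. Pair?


Two pointers: lo=0, hi=6
No pair sums to 64


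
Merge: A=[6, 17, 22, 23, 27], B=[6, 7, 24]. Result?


Compare heads, take smaller each step.
Merged: [6, 6, 7, 17, 22, 23, 24, 27]


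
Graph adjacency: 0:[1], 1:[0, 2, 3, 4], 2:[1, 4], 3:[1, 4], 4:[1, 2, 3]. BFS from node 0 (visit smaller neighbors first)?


BFS queue: start with [0]
Visit order: [0, 1, 2, 3, 4]


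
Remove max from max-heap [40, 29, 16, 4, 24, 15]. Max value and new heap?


Max = 40
Replace root with last, heapify down
Resulting heap: [29, 24, 16, 4, 15]


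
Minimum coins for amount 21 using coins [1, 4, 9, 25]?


dp[0]=0; dp[i]=1+min(dp[i-c] for c in coins)
...dp[16]=4, dp[17]=3, dp[18]=2, dp[19]=3, dp[20]=4, dp[21]=4
Minimum coins for 21 = 4


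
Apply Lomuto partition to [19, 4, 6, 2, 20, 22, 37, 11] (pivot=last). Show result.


Elements <= 11 go left of pivot.
Result: [4, 6, 2, 11, 20, 22, 37, 19], pivot at index 3


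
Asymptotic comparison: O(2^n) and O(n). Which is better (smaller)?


linear grows slower than exponential
O(n) is asymptotically smaller; O(2^n) grows faster


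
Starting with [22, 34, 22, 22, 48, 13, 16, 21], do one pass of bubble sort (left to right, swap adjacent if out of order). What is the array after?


After one pass: [22, 22, 22, 34, 13, 16, 21, 48]


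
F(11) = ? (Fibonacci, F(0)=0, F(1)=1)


F(n)=F(n-1)+F(n-2)
...F(9)=34, F(10)=55, F(11)=89


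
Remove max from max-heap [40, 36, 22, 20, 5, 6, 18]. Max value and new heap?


Max = 40
Replace root with last, heapify down
Resulting heap: [36, 20, 22, 18, 5, 6]


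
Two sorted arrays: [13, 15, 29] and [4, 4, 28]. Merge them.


Compare heads, take smaller each step.
Merged: [4, 4, 13, 15, 28, 29]


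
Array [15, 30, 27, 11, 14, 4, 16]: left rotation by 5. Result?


Left rotate by 5: [4, 16, 15, 30, 27, 11, 14]


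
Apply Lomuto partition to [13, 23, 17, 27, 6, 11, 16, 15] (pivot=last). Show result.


Elements <= 15 go left of pivot.
Result: [13, 6, 11, 15, 23, 17, 16, 27], pivot at index 3


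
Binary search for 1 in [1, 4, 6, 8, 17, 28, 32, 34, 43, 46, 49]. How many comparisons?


Search for 1:
[0,10] mid=5 arr[5]=28
[0,4] mid=2 arr[2]=6
[0,1] mid=0 arr[0]=1
Total: 3 comparisons


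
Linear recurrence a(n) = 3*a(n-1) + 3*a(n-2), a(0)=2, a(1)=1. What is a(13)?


Build bottom-up:
...a(11)=1310985, a(12)=4970322, a(13)=3*4970322+3*1310985=18843921


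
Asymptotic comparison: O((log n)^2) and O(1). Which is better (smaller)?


constant grows slower than polylogarithmic
O(1) is asymptotically smaller; O((log n)^2) grows faster


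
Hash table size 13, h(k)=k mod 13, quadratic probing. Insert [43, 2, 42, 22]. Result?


Insertions: 43->slot 4; 2->slot 2; 42->slot 3; 22->slot 9
Table: [None, None, 2, 42, 43, None, None, None, None, 22, None, None, None]


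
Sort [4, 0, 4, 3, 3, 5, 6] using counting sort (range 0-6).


Count array: [1, 0, 0, 2, 2, 1, 1]
Reconstruct: [0, 3, 3, 4, 4, 5, 6]


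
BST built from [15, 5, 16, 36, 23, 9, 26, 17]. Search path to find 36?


BST root = 15
Search for 36: compare at each node
Path: [15, 16, 36]


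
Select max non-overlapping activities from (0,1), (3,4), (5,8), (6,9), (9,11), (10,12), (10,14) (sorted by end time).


Greedy: pick earliest-ending, then skip overlaps.
Selected (4 activities): [(0, 1), (3, 4), (5, 8), (9, 11)]


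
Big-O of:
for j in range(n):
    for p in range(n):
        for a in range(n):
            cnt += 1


Per nesting level: O(n) * O(n) * O(n) = O(n^3)
Complexity: O(n^3)


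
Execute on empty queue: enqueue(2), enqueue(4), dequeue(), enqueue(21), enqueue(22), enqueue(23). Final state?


enqueue(2) -> [2]
enqueue(4) -> [2, 4]
dequeue() returns 2 -> [4]
enqueue(21) -> [4, 21]
enqueue(22) -> [4, 21, 22]
enqueue(23) -> [4, 21, 22, 23]
Final queue (front to back): [4, 21, 22, 23]


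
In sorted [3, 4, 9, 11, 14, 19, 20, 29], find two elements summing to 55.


Two pointers: lo=0, hi=7
No pair sums to 55


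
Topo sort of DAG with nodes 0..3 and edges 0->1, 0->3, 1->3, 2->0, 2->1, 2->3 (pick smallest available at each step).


Kahn's algorithm, process smallest node first
Order: [2, 0, 1, 3]


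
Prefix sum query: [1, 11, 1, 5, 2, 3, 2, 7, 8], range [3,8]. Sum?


Prefix sums: [0, 1, 12, 13, 18, 20, 23, 25, 32, 40]
Sum[3..8] = prefix[9] - prefix[3] = 40 - 13 = 27


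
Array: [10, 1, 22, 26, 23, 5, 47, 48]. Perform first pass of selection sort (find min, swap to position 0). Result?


After one pass: [1, 10, 22, 26, 23, 5, 47, 48]


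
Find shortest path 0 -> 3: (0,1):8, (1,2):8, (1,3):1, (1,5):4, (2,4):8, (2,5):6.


Dijkstra from 0:
Distances: {0: 0, 1: 8, 2: 16, 3: 9, 4: 24, 5: 12}
Shortest distance to 3 = 9, path = [0, 1, 3]


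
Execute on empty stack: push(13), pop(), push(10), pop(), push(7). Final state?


push(13) -> [13]
pop() returns 13 -> []
push(10) -> [10]
pop() returns 10 -> []
push(7) -> [7]
Final stack (bottom to top): [7]


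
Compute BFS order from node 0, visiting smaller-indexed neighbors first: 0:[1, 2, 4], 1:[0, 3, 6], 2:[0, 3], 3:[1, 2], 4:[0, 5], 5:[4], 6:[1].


BFS queue: start with [0]
Visit order: [0, 1, 2, 4, 3, 6, 5]


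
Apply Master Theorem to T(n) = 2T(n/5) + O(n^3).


a=2, b=5, c=3. log_5(2)=0.431 < c=3. Case 3: O(n^c) = O(n^3)
Complexity: O(n^3)


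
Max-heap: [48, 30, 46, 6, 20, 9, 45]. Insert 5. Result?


Append 5: [48, 30, 46, 6, 20, 9, 45, 5]
Bubble up: no swaps needed
Result: [48, 30, 46, 6, 20, 9, 45, 5]


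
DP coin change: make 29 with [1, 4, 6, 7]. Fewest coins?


dp[0]=0; dp[i]=1+min(dp[i-c] for c in coins)
...dp[24]=4, dp[25]=4, dp[26]=4, dp[27]=4, dp[28]=4, dp[29]=5
Minimum coins for 29 = 5


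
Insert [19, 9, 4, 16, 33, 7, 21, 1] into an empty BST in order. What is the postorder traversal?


Root = 19; build tree by BST insertion.
Postorder traversal: [1, 7, 4, 16, 9, 21, 33, 19]


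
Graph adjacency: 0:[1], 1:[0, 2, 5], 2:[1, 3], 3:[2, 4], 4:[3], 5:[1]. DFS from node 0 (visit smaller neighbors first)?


DFS stack-based: start with [0]
Visit order: [0, 1, 2, 3, 4, 5]


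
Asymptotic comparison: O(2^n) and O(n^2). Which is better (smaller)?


quadratic grows slower than exponential
O(n^2) is asymptotically smaller; O(2^n) grows faster


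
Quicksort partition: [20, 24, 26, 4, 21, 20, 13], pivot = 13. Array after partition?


Elements <= 13 go left of pivot.
Result: [4, 13, 26, 20, 21, 20, 24], pivot at index 1


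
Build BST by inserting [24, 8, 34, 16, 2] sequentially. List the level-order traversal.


Root = 24; build tree by BST insertion.
Level-Order traversal: [24, 8, 34, 2, 16]


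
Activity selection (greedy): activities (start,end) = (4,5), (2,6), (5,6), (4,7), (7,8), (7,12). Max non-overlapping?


Greedy: pick earliest-ending, then skip overlaps.
Selected (3 activities): [(4, 5), (5, 6), (7, 8)]


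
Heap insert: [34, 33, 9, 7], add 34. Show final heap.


Append 34: [34, 33, 9, 7, 34]
Bubble up: swap idx 4(34) with idx 1(33)
Result: [34, 34, 9, 7, 33]


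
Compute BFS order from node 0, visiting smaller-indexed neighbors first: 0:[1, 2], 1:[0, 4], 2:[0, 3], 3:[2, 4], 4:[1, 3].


BFS queue: start with [0]
Visit order: [0, 1, 2, 4, 3]


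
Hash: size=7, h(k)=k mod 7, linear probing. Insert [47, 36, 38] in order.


Insertions: 47->slot 5; 36->slot 1; 38->slot 3
Table: [None, 36, None, 38, None, 47, None]


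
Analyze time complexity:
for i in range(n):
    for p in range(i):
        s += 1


Per nesting level: O(n) * O(n) [triangular over i] = O(n^2)
Complexity: O(n^2)


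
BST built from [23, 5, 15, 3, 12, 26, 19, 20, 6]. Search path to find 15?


BST root = 23
Search for 15: compare at each node
Path: [23, 5, 15]


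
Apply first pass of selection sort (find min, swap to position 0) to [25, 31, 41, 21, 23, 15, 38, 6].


After one pass: [6, 31, 41, 21, 23, 15, 38, 25]


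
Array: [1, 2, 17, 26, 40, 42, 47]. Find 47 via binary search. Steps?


Search for 47:
[0,6] mid=3 arr[3]=26
[4,6] mid=5 arr[5]=42
[6,6] mid=6 arr[6]=47
Total: 3 comparisons


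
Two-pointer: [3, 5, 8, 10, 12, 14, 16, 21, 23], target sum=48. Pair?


Two pointers: lo=0, hi=8
No pair sums to 48


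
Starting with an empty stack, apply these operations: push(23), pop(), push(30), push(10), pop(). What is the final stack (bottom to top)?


push(23) -> [23]
pop() returns 23 -> []
push(30) -> [30]
push(10) -> [30, 10]
pop() returns 10 -> [30]
Final stack (bottom to top): [30]


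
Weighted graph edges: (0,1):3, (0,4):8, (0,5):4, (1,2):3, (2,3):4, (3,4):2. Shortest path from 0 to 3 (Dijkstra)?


Dijkstra from 0:
Distances: {0: 0, 1: 3, 2: 6, 3: 10, 4: 8, 5: 4}
Shortest distance to 3 = 10, path = [0, 1, 2, 3]


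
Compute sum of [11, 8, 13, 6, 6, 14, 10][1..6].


Prefix sums: [0, 11, 19, 32, 38, 44, 58, 68]
Sum[1..6] = prefix[7] - prefix[1] = 68 - 11 = 57


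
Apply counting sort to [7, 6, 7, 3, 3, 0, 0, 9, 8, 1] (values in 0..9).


Count array: [2, 1, 0, 2, 0, 0, 1, 2, 1, 1]
Reconstruct: [0, 0, 1, 3, 3, 6, 7, 7, 8, 9]


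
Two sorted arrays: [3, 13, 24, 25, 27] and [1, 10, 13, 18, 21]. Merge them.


Compare heads, take smaller each step.
Merged: [1, 3, 10, 13, 13, 18, 21, 24, 25, 27]


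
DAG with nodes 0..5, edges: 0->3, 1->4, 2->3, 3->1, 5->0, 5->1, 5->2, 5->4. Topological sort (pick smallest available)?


Kahn's algorithm, process smallest node first
Order: [5, 0, 2, 3, 1, 4]


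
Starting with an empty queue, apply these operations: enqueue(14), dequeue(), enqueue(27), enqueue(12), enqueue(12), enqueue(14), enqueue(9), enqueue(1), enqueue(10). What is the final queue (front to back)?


enqueue(14) -> [14]
dequeue() returns 14 -> []
enqueue(27) -> [27]
enqueue(12) -> [27, 12]
enqueue(12) -> [27, 12, 12]
enqueue(14) -> [27, 12, 12, 14]
enqueue(9) -> [27, 12, 12, 14, 9]
enqueue(1) -> [27, 12, 12, 14, 9, 1]
enqueue(10) -> [27, 12, 12, 14, 9, 1, 10]
Final queue (front to back): [27, 12, 12, 14, 9, 1, 10]


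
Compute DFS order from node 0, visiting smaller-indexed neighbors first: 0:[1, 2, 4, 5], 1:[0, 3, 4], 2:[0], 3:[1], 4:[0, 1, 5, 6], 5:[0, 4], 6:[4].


DFS stack-based: start with [0]
Visit order: [0, 1, 3, 4, 5, 6, 2]


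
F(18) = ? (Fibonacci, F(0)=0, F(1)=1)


F(n)=F(n-1)+F(n-2)
...F(16)=987, F(17)=1597, F(18)=2584


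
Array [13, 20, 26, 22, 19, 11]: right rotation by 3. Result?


Right rotate by 3: [22, 19, 11, 13, 20, 26]


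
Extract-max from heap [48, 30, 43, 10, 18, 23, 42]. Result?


Max = 48
Replace root with last, heapify down
Resulting heap: [43, 30, 42, 10, 18, 23]


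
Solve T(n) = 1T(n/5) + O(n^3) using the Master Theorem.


a=1, b=5, c=3. log_5(1)=0 < c=3. Case 3: O(n^c) = O(n^3)
Complexity: O(n^3)


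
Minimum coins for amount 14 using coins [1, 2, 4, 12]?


dp[0]=0; dp[i]=1+min(dp[i-c] for c in coins)
...dp[9]=3, dp[10]=3, dp[11]=4, dp[12]=1, dp[13]=2, dp[14]=2
Minimum coins for 14 = 2


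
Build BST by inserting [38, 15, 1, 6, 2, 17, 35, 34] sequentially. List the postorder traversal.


Root = 38; build tree by BST insertion.
Postorder traversal: [2, 6, 1, 34, 35, 17, 15, 38]


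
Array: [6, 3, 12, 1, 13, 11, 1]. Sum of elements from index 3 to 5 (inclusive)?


Prefix sums: [0, 6, 9, 21, 22, 35, 46, 47]
Sum[3..5] = prefix[6] - prefix[3] = 46 - 21 = 25


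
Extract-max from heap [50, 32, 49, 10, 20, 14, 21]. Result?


Max = 50
Replace root with last, heapify down
Resulting heap: [49, 32, 21, 10, 20, 14]


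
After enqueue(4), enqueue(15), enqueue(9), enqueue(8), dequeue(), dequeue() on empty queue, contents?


enqueue(4) -> [4]
enqueue(15) -> [4, 15]
enqueue(9) -> [4, 15, 9]
enqueue(8) -> [4, 15, 9, 8]
dequeue() returns 4 -> [15, 9, 8]
dequeue() returns 15 -> [9, 8]
Final queue (front to back): [9, 8]


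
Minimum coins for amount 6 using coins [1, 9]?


dp[0]=0; dp[i]=1+min(dp[i-c] for c in coins)
...dp[1]=1, dp[2]=2, dp[3]=3, dp[4]=4, dp[5]=5, dp[6]=6
Minimum coins for 6 = 6


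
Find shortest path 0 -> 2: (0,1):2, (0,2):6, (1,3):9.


Dijkstra from 0:
Distances: {0: 0, 1: 2, 2: 6, 3: 11}
Shortest distance to 2 = 6, path = [0, 2]


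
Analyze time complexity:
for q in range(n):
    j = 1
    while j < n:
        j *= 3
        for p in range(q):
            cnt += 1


Per nesting level: O(n) * O(log n) * O(n) [triangular over q] = O(n^2 log n)
Complexity: O(n^2 log n)


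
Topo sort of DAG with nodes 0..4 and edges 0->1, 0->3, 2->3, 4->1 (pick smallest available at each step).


Kahn's algorithm, process smallest node first
Order: [0, 2, 3, 4, 1]


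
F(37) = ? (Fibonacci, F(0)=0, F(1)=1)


F(n)=F(n-1)+F(n-2)
...F(35)=9227465, F(36)=14930352, F(37)=24157817


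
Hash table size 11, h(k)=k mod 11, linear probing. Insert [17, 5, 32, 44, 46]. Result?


Insertions: 17->slot 6; 5->slot 5; 32->slot 10; 44->slot 0; 46->slot 2
Table: [44, None, 46, None, None, 5, 17, None, None, None, 32]


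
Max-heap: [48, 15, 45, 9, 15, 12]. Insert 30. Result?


Append 30: [48, 15, 45, 9, 15, 12, 30]
Bubble up: no swaps needed
Result: [48, 15, 45, 9, 15, 12, 30]


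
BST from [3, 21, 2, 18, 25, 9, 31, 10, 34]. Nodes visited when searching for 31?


BST root = 3
Search for 31: compare at each node
Path: [3, 21, 25, 31]


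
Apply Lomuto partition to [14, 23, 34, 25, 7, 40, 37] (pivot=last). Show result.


Elements <= 37 go left of pivot.
Result: [14, 23, 34, 25, 7, 37, 40], pivot at index 5


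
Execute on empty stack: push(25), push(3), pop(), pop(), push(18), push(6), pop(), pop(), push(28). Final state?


push(25) -> [25]
push(3) -> [25, 3]
pop() returns 3 -> [25]
pop() returns 25 -> []
push(18) -> [18]
push(6) -> [18, 6]
pop() returns 6 -> [18]
pop() returns 18 -> []
push(28) -> [28]
Final stack (bottom to top): [28]


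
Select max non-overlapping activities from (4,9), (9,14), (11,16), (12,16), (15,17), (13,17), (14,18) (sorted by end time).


Greedy: pick earliest-ending, then skip overlaps.
Selected (3 activities): [(4, 9), (9, 14), (15, 17)]


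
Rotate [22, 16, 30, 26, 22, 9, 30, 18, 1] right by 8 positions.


Right rotate by 8: [16, 30, 26, 22, 9, 30, 18, 1, 22]


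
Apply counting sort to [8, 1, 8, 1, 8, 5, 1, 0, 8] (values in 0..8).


Count array: [1, 3, 0, 0, 0, 1, 0, 0, 4]
Reconstruct: [0, 1, 1, 1, 5, 8, 8, 8, 8]


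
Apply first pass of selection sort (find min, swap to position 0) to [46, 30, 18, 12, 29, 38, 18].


After one pass: [12, 30, 18, 46, 29, 38, 18]


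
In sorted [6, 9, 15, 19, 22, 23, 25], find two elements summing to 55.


Two pointers: lo=0, hi=6
No pair sums to 55


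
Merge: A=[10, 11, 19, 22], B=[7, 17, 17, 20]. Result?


Compare heads, take smaller each step.
Merged: [7, 10, 11, 17, 17, 19, 20, 22]


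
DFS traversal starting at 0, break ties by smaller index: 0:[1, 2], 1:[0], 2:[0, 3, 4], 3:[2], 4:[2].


DFS stack-based: start with [0]
Visit order: [0, 1, 2, 3, 4]


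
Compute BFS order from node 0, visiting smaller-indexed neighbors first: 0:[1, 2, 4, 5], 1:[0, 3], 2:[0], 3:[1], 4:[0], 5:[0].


BFS queue: start with [0]
Visit order: [0, 1, 2, 4, 5, 3]


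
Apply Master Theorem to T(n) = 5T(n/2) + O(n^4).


a=5, b=2, c=4. log_2(5)=2.322 < c=4. Case 3: O(n^c) = O(n^4)
Complexity: O(n^4)


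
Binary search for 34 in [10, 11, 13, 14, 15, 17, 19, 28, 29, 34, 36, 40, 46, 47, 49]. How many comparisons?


Search for 34:
[0,14] mid=7 arr[7]=28
[8,14] mid=11 arr[11]=40
[8,10] mid=9 arr[9]=34
Total: 3 comparisons


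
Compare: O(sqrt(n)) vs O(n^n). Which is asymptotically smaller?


sublinear grows slower than n^n
O(sqrt(n)) is asymptotically smaller; O(n^n) grows faster


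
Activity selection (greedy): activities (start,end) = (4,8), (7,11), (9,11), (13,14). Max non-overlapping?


Greedy: pick earliest-ending, then skip overlaps.
Selected (3 activities): [(4, 8), (9, 11), (13, 14)]


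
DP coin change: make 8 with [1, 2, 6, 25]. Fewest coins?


dp[0]=0; dp[i]=1+min(dp[i-c] for c in coins)
...dp[3]=2, dp[4]=2, dp[5]=3, dp[6]=1, dp[7]=2, dp[8]=2
Minimum coins for 8 = 2


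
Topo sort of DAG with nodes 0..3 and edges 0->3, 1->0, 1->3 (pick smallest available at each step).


Kahn's algorithm, process smallest node first
Order: [1, 0, 2, 3]


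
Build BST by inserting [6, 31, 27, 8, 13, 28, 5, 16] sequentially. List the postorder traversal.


Root = 6; build tree by BST insertion.
Postorder traversal: [5, 16, 13, 8, 28, 27, 31, 6]


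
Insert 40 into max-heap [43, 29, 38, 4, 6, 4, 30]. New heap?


Append 40: [43, 29, 38, 4, 6, 4, 30, 40]
Bubble up: swap idx 7(40) with idx 3(4); swap idx 3(40) with idx 1(29)
Result: [43, 40, 38, 29, 6, 4, 30, 4]


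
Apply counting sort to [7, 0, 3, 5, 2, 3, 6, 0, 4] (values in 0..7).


Count array: [2, 0, 1, 2, 1, 1, 1, 1]
Reconstruct: [0, 0, 2, 3, 3, 4, 5, 6, 7]


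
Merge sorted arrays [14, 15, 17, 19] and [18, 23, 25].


Compare heads, take smaller each step.
Merged: [14, 15, 17, 18, 19, 23, 25]


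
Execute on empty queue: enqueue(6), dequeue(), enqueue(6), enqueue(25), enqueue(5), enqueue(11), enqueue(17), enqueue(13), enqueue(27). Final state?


enqueue(6) -> [6]
dequeue() returns 6 -> []
enqueue(6) -> [6]
enqueue(25) -> [6, 25]
enqueue(5) -> [6, 25, 5]
enqueue(11) -> [6, 25, 5, 11]
enqueue(17) -> [6, 25, 5, 11, 17]
enqueue(13) -> [6, 25, 5, 11, 17, 13]
enqueue(27) -> [6, 25, 5, 11, 17, 13, 27]
Final queue (front to back): [6, 25, 5, 11, 17, 13, 27]


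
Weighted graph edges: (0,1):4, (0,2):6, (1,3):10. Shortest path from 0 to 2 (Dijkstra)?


Dijkstra from 0:
Distances: {0: 0, 1: 4, 2: 6, 3: 14}
Shortest distance to 2 = 6, path = [0, 2]


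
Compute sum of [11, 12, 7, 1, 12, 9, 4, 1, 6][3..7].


Prefix sums: [0, 11, 23, 30, 31, 43, 52, 56, 57, 63]
Sum[3..7] = prefix[8] - prefix[3] = 57 - 30 = 27


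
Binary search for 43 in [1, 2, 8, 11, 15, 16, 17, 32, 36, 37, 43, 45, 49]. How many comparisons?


Search for 43:
[0,12] mid=6 arr[6]=17
[7,12] mid=9 arr[9]=37
[10,12] mid=11 arr[11]=45
[10,10] mid=10 arr[10]=43
Total: 4 comparisons


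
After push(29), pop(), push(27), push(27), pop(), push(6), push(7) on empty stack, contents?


push(29) -> [29]
pop() returns 29 -> []
push(27) -> [27]
push(27) -> [27, 27]
pop() returns 27 -> [27]
push(6) -> [27, 6]
push(7) -> [27, 6, 7]
Final stack (bottom to top): [27, 6, 7]


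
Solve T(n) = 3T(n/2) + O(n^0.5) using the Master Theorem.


a=3, b=2, c=0.5. log_2(3)=1.585 > c=0.5. Case 1: O(n^log_b(a)) = O(n^1.585)
Complexity: O(n^1.585)


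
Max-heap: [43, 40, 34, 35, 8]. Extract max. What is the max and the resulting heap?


Max = 43
Replace root with last, heapify down
Resulting heap: [40, 35, 34, 8]


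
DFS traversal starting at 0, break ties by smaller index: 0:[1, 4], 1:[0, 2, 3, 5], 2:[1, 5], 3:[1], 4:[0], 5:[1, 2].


DFS stack-based: start with [0]
Visit order: [0, 1, 2, 5, 3, 4]


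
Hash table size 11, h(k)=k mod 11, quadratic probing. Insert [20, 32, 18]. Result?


Insertions: 20->slot 9; 32->slot 10; 18->slot 7
Table: [None, None, None, None, None, None, None, 18, None, 20, 32]


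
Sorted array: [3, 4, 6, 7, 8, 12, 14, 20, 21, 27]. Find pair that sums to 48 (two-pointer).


Two pointers: lo=0, hi=9
Found pair: (21, 27) summing to 48


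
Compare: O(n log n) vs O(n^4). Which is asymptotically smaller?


linearithmic grows slower than quartic
O(n log n) is asymptotically smaller; O(n^4) grows faster


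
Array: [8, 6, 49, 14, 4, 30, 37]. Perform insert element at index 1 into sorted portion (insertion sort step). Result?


After one pass: [6, 8, 49, 14, 4, 30, 37]


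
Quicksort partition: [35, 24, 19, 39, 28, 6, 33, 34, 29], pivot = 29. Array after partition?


Elements <= 29 go left of pivot.
Result: [24, 19, 28, 6, 29, 39, 33, 34, 35], pivot at index 4


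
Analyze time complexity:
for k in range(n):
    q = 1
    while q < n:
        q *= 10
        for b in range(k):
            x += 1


Per nesting level: O(n) * O(log n) * O(n) [triangular over k] = O(n^2 log n)
Complexity: O(n^2 log n)


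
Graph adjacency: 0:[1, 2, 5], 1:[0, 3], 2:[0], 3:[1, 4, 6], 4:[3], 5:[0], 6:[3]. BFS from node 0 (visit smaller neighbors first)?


BFS queue: start with [0]
Visit order: [0, 1, 2, 5, 3, 4, 6]


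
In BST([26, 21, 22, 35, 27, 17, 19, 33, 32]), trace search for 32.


BST root = 26
Search for 32: compare at each node
Path: [26, 35, 27, 33, 32]


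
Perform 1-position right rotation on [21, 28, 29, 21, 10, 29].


Right rotate by 1: [29, 21, 28, 29, 21, 10]


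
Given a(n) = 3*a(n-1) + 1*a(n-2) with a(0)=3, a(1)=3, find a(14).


Build bottom-up:
...a(12)=1826283, a(13)=6031803, a(14)=3*6031803+1*1826283=19921692


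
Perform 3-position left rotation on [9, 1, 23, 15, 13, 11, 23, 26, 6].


Left rotate by 3: [15, 13, 11, 23, 26, 6, 9, 1, 23]


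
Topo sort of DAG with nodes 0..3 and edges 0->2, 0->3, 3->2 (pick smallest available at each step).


Kahn's algorithm, process smallest node first
Order: [0, 1, 3, 2]


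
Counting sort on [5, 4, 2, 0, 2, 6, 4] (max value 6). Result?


Count array: [1, 0, 2, 0, 2, 1, 1]
Reconstruct: [0, 2, 2, 4, 4, 5, 6]


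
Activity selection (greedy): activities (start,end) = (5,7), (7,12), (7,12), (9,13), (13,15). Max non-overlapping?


Greedy: pick earliest-ending, then skip overlaps.
Selected (3 activities): [(5, 7), (7, 12), (13, 15)]


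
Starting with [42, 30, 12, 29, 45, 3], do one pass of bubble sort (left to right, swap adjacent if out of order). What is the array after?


After one pass: [30, 12, 29, 42, 3, 45]


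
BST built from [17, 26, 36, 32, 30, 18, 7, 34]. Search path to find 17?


BST root = 17
Search for 17: compare at each node
Path: [17]


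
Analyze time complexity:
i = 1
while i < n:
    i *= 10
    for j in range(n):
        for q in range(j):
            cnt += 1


Per nesting level: O(log n) * O(n) * O(n) [triangular over j] = O(n^2 log n)
Complexity: O(n^2 log n)


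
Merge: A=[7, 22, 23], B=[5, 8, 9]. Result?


Compare heads, take smaller each step.
Merged: [5, 7, 8, 9, 22, 23]


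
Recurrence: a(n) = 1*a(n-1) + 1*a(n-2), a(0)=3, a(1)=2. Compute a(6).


Build bottom-up:
...a(4)=12, a(5)=19, a(6)=1*19+1*12=31


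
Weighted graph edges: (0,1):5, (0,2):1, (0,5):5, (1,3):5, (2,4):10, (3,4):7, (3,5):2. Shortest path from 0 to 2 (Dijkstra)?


Dijkstra from 0:
Distances: {0: 0, 1: 5, 2: 1, 3: 7, 4: 11, 5: 5}
Shortest distance to 2 = 1, path = [0, 2]


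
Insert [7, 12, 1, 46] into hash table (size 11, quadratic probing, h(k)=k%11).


Insertions: 7->slot 7; 12->slot 1; 1->slot 2; 46->slot 3
Table: [None, 12, 1, 46, None, None, None, 7, None, None, None]


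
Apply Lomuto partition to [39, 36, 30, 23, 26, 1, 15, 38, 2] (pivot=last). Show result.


Elements <= 2 go left of pivot.
Result: [1, 2, 30, 23, 26, 39, 15, 38, 36], pivot at index 1


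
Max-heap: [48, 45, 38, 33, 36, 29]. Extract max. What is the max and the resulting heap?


Max = 48
Replace root with last, heapify down
Resulting heap: [45, 36, 38, 33, 29]


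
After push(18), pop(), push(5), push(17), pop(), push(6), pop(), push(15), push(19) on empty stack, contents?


push(18) -> [18]
pop() returns 18 -> []
push(5) -> [5]
push(17) -> [5, 17]
pop() returns 17 -> [5]
push(6) -> [5, 6]
pop() returns 6 -> [5]
push(15) -> [5, 15]
push(19) -> [5, 15, 19]
Final stack (bottom to top): [5, 15, 19]


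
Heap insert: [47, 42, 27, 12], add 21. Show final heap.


Append 21: [47, 42, 27, 12, 21]
Bubble up: no swaps needed
Result: [47, 42, 27, 12, 21]


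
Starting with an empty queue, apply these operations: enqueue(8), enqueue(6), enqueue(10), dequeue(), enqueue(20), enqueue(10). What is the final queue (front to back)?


enqueue(8) -> [8]
enqueue(6) -> [8, 6]
enqueue(10) -> [8, 6, 10]
dequeue() returns 8 -> [6, 10]
enqueue(20) -> [6, 10, 20]
enqueue(10) -> [6, 10, 20, 10]
Final queue (front to back): [6, 10, 20, 10]


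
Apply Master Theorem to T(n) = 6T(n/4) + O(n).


a=6, b=4, c=1. log_4(6)=1.292 > c=1. Case 1: O(n^log_b(a)) = O(n^1.292)
Complexity: O(n^1.292)


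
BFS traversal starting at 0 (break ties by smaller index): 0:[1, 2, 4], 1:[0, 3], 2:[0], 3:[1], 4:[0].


BFS queue: start with [0]
Visit order: [0, 1, 2, 4, 3]


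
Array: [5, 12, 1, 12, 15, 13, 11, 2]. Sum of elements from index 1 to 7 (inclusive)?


Prefix sums: [0, 5, 17, 18, 30, 45, 58, 69, 71]
Sum[1..7] = prefix[8] - prefix[1] = 71 - 5 = 66


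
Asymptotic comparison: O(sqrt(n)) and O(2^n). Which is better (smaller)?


sublinear grows slower than exponential
O(sqrt(n)) is asymptotically smaller; O(2^n) grows faster


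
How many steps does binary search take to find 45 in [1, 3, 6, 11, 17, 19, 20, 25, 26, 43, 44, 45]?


Search for 45:
[0,11] mid=5 arr[5]=19
[6,11] mid=8 arr[8]=26
[9,11] mid=10 arr[10]=44
[11,11] mid=11 arr[11]=45
Total: 4 comparisons


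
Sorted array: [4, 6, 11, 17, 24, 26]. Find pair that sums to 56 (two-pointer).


Two pointers: lo=0, hi=5
No pair sums to 56


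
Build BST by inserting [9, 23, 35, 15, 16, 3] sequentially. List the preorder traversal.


Root = 9; build tree by BST insertion.
Preorder traversal: [9, 3, 23, 15, 16, 35]


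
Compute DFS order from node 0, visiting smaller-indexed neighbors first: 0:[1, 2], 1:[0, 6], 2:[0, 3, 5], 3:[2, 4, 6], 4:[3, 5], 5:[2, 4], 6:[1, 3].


DFS stack-based: start with [0]
Visit order: [0, 1, 6, 3, 2, 5, 4]


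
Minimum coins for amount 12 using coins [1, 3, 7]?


dp[0]=0; dp[i]=1+min(dp[i-c] for c in coins)
...dp[7]=1, dp[8]=2, dp[9]=3, dp[10]=2, dp[11]=3, dp[12]=4
Minimum coins for 12 = 4


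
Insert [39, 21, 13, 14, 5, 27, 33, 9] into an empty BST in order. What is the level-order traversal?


Root = 39; build tree by BST insertion.
Level-Order traversal: [39, 21, 13, 27, 5, 14, 33, 9]


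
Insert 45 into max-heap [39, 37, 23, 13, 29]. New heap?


Append 45: [39, 37, 23, 13, 29, 45]
Bubble up: swap idx 5(45) with idx 2(23); swap idx 2(45) with idx 0(39)
Result: [45, 37, 39, 13, 29, 23]


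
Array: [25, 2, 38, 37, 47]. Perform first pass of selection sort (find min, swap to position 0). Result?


After one pass: [2, 25, 38, 37, 47]


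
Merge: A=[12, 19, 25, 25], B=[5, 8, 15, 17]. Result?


Compare heads, take smaller each step.
Merged: [5, 8, 12, 15, 17, 19, 25, 25]


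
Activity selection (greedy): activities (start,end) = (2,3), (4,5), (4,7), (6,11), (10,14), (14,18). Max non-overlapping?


Greedy: pick earliest-ending, then skip overlaps.
Selected (4 activities): [(2, 3), (4, 5), (6, 11), (14, 18)]


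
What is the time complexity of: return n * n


Analysis: constant-time operation, no loop
Complexity: O(1)


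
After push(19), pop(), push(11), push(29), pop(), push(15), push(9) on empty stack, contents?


push(19) -> [19]
pop() returns 19 -> []
push(11) -> [11]
push(29) -> [11, 29]
pop() returns 29 -> [11]
push(15) -> [11, 15]
push(9) -> [11, 15, 9]
Final stack (bottom to top): [11, 15, 9]


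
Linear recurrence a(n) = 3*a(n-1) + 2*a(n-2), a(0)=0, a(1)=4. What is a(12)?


Build bottom-up:
...a(10)=318588, a(11)=1134668, a(12)=3*1134668+2*318588=4041180


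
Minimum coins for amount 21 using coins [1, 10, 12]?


dp[0]=0; dp[i]=1+min(dp[i-c] for c in coins)
...dp[16]=5, dp[17]=6, dp[18]=7, dp[19]=8, dp[20]=2, dp[21]=3
Minimum coins for 21 = 3


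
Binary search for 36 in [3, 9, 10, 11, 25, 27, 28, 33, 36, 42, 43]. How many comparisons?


Search for 36:
[0,10] mid=5 arr[5]=27
[6,10] mid=8 arr[8]=36
Total: 2 comparisons


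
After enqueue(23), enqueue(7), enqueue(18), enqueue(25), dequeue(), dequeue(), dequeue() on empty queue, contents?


enqueue(23) -> [23]
enqueue(7) -> [23, 7]
enqueue(18) -> [23, 7, 18]
enqueue(25) -> [23, 7, 18, 25]
dequeue() returns 23 -> [7, 18, 25]
dequeue() returns 7 -> [18, 25]
dequeue() returns 18 -> [25]
Final queue (front to back): [25]


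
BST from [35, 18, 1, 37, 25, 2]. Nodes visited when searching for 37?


BST root = 35
Search for 37: compare at each node
Path: [35, 37]


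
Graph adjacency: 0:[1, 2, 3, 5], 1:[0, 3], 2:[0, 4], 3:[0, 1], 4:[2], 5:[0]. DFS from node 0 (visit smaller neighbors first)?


DFS stack-based: start with [0]
Visit order: [0, 1, 3, 2, 4, 5]


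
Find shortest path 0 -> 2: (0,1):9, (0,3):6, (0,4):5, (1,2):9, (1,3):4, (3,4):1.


Dijkstra from 0:
Distances: {0: 0, 1: 9, 2: 18, 3: 6, 4: 5}
Shortest distance to 2 = 18, path = [0, 1, 2]


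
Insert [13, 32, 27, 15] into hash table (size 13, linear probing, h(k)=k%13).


Insertions: 13->slot 0; 32->slot 6; 27->slot 1; 15->slot 2
Table: [13, 27, 15, None, None, None, 32, None, None, None, None, None, None]


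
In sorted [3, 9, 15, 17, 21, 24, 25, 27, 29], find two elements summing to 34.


Two pointers: lo=0, hi=8
Found pair: (9, 25) summing to 34


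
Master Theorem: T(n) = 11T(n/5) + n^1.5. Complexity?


a=11, b=5, c=1.5. log_5(11)=1.490 < c=1.5. Case 3: O(n^c) = O(n^1.500)
Complexity: O(n^1.500)


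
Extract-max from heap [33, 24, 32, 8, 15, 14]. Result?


Max = 33
Replace root with last, heapify down
Resulting heap: [32, 24, 14, 8, 15]


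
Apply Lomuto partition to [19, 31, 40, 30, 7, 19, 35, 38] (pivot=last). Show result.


Elements <= 38 go left of pivot.
Result: [19, 31, 30, 7, 19, 35, 38, 40], pivot at index 6


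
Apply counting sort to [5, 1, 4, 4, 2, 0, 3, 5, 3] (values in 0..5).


Count array: [1, 1, 1, 2, 2, 2]
Reconstruct: [0, 1, 2, 3, 3, 4, 4, 5, 5]


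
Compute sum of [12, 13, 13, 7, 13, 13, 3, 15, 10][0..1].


Prefix sums: [0, 12, 25, 38, 45, 58, 71, 74, 89, 99]
Sum[0..1] = prefix[2] - prefix[0] = 25 - 0 = 25


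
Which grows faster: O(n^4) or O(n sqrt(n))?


n^1.5 grows slower than quartic
O(n sqrt(n)) is asymptotically smaller; O(n^4) grows faster


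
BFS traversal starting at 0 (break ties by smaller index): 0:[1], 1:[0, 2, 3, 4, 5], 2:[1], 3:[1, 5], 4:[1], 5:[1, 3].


BFS queue: start with [0]
Visit order: [0, 1, 2, 3, 4, 5]


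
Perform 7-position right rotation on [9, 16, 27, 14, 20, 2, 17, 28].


Right rotate by 7: [16, 27, 14, 20, 2, 17, 28, 9]


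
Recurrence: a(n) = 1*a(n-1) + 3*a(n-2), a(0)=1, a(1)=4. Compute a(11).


Build bottom-up:
...a(9)=2683, a(10)=6160, a(11)=1*6160+3*2683=14209


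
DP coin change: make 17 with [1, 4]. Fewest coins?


dp[0]=0; dp[i]=1+min(dp[i-c] for c in coins)
...dp[12]=3, dp[13]=4, dp[14]=5, dp[15]=6, dp[16]=4, dp[17]=5
Minimum coins for 17 = 5


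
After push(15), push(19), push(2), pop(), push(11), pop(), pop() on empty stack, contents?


push(15) -> [15]
push(19) -> [15, 19]
push(2) -> [15, 19, 2]
pop() returns 2 -> [15, 19]
push(11) -> [15, 19, 11]
pop() returns 11 -> [15, 19]
pop() returns 19 -> [15]
Final stack (bottom to top): [15]


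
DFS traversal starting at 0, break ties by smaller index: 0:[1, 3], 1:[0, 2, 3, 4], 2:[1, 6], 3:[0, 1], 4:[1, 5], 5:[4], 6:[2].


DFS stack-based: start with [0]
Visit order: [0, 1, 2, 6, 3, 4, 5]


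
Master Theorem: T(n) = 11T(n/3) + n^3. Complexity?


a=11, b=3, c=3. log_3(11)=2.183 < c=3. Case 3: O(n^c) = O(n^3)
Complexity: O(n^3)


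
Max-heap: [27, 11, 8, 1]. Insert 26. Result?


Append 26: [27, 11, 8, 1, 26]
Bubble up: swap idx 4(26) with idx 1(11)
Result: [27, 26, 8, 1, 11]


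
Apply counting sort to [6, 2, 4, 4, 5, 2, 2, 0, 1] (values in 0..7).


Count array: [1, 1, 3, 0, 2, 1, 1, 0]
Reconstruct: [0, 1, 2, 2, 2, 4, 4, 5, 6]


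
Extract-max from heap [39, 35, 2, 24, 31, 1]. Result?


Max = 39
Replace root with last, heapify down
Resulting heap: [35, 31, 2, 24, 1]


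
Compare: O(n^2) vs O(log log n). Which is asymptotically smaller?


double-logarithmic grows slower than quadratic
O(log log n) is asymptotically smaller; O(n^2) grows faster


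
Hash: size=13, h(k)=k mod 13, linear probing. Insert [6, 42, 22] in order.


Insertions: 6->slot 6; 42->slot 3; 22->slot 9
Table: [None, None, None, 42, None, None, 6, None, None, 22, None, None, None]


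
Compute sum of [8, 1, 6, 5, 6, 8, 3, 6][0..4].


Prefix sums: [0, 8, 9, 15, 20, 26, 34, 37, 43]
Sum[0..4] = prefix[5] - prefix[0] = 26 - 0 = 26


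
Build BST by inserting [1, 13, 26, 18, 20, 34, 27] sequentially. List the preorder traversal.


Root = 1; build tree by BST insertion.
Preorder traversal: [1, 13, 26, 18, 20, 34, 27]


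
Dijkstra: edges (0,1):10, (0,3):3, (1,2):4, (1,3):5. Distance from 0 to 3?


Dijkstra from 0:
Distances: {0: 0, 1: 8, 2: 12, 3: 3}
Shortest distance to 3 = 3, path = [0, 3]


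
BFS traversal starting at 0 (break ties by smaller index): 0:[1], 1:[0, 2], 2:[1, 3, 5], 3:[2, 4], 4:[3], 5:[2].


BFS queue: start with [0]
Visit order: [0, 1, 2, 3, 5, 4]


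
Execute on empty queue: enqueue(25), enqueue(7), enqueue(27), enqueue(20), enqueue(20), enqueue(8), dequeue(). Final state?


enqueue(25) -> [25]
enqueue(7) -> [25, 7]
enqueue(27) -> [25, 7, 27]
enqueue(20) -> [25, 7, 27, 20]
enqueue(20) -> [25, 7, 27, 20, 20]
enqueue(8) -> [25, 7, 27, 20, 20, 8]
dequeue() returns 25 -> [7, 27, 20, 20, 8]
Final queue (front to back): [7, 27, 20, 20, 8]


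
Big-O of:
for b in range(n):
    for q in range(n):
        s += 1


Per nesting level: O(n) * O(n) = O(n^2)
Complexity: O(n^2)


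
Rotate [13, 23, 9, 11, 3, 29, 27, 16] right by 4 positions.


Right rotate by 4: [3, 29, 27, 16, 13, 23, 9, 11]


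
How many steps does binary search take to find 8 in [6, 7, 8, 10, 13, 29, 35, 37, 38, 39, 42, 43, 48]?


Search for 8:
[0,12] mid=6 arr[6]=35
[0,5] mid=2 arr[2]=8
Total: 2 comparisons


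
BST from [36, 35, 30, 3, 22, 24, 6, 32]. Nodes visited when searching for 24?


BST root = 36
Search for 24: compare at each node
Path: [36, 35, 30, 3, 22, 24]


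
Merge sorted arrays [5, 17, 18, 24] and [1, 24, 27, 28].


Compare heads, take smaller each step.
Merged: [1, 5, 17, 18, 24, 24, 27, 28]


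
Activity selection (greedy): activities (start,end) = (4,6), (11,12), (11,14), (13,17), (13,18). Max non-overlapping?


Greedy: pick earliest-ending, then skip overlaps.
Selected (3 activities): [(4, 6), (11, 12), (13, 17)]


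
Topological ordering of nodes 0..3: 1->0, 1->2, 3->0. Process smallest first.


Kahn's algorithm, process smallest node first
Order: [1, 2, 3, 0]


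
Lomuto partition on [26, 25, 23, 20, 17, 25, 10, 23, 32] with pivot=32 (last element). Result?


Elements <= 32 go left of pivot.
Result: [26, 25, 23, 20, 17, 25, 10, 23, 32], pivot at index 8


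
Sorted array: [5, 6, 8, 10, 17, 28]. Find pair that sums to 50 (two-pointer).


Two pointers: lo=0, hi=5
No pair sums to 50


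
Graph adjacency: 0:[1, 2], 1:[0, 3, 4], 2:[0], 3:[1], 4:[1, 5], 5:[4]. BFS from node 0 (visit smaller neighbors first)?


BFS queue: start with [0]
Visit order: [0, 1, 2, 3, 4, 5]


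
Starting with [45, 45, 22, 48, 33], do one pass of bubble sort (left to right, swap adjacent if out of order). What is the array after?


After one pass: [45, 22, 45, 33, 48]


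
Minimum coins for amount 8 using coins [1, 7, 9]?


dp[0]=0; dp[i]=1+min(dp[i-c] for c in coins)
...dp[3]=3, dp[4]=4, dp[5]=5, dp[6]=6, dp[7]=1, dp[8]=2
Minimum coins for 8 = 2


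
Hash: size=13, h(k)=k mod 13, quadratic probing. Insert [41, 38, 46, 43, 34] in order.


Insertions: 41->slot 2; 38->slot 12; 46->slot 7; 43->slot 4; 34->slot 8
Table: [None, None, 41, None, 43, None, None, 46, 34, None, None, None, 38]


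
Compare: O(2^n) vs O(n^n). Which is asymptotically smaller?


exponential grows slower than n^n
O(2^n) is asymptotically smaller; O(n^n) grows faster
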